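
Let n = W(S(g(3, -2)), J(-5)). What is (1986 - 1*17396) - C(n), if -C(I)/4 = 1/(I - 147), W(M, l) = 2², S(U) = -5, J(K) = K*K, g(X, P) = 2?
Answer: -2203634/143 ≈ -15410.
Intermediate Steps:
J(K) = K²
W(M, l) = 4
n = 4
C(I) = -4/(-147 + I) (C(I) = -4/(I - 147) = -4/(-147 + I))
(1986 - 1*17396) - C(n) = (1986 - 1*17396) - (-4)/(-147 + 4) = (1986 - 17396) - (-4)/(-143) = -15410 - (-4)*(-1)/143 = -15410 - 1*4/143 = -15410 - 4/143 = -2203634/143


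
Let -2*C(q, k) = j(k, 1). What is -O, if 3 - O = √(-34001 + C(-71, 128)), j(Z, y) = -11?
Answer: -3 + I*√135982/2 ≈ -3.0 + 184.38*I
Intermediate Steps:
C(q, k) = 11/2 (C(q, k) = -½*(-11) = 11/2)
O = 3 - I*√135982/2 (O = 3 - √(-34001 + 11/2) = 3 - √(-67991/2) = 3 - I*√135982/2 ≈ 3.0 - 184.38*I)
-O = -(3 - I*√135982/2) = -3 + I*√135982/2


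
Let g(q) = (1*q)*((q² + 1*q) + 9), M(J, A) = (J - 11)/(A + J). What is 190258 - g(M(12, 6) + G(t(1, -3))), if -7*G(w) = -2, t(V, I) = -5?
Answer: 380581080515/2000376 ≈ 1.9025e+5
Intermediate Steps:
M(J, A) = (-11 + J)/(A + J)
G(w) = 2/7 (G(w) = -⅐*(-2) = 2/7)
g(q) = q*(9 + q + q²) (g(q) = q*((q² + q) + 9) = q*((q + q²) + 9) = q*(9 + q + q²))
190258 - g(M(12, 6) + G(t(1, -3))) = 190258 - ((-11 + 12)/(6 + 12) + 2/7)*(9 + ((-11 + 12)/(6 + 12) + 2/7) + ((-11 + 12)/(6 + 12) + 2/7)²) = 190258 - (1/18 + 2/7)*(9 + (1/18 + 2/7) + (1/18 + 2/7)²) = 190258 - 43*(9 + 43/126 + (43/126)²)/126 = 190258 - 43*(9 + 43/126 + 1849/15876)/126 = 190258 - 43*150151/(126*15876) = 190258 - 1*6456493/2000376 = 190258 - 6456493/2000376 = 380581080515/2000376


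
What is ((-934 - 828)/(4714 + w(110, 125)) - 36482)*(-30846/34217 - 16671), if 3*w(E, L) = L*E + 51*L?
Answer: 713154496809452940/1172513939 ≈ 6.0823e+8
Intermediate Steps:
w(E, L) = 17*L + E*L/3 (w(E, L) = (L*E + 51*L)/3 = (E*L + 51*L)/3 = (51*L + E*L)/3 = 17*L + E*L/3)
((-934 - 828)/(4714 + w(110, 125)) - 36482)*(-30846/34217 - 16671) = ((-934 - 828)/(4714 + (1/3)*125*(51 + 110)) - 36482)*(-30846/34217 - 16671) = (-1762/(4714 + (1/3)*125*161) - 36482)*(-30846*1/34217 - 16671) = (-1762/(4714 + 20125/3) - 36482)*(-30846/34217 - 16671) = (-1762/34267/3 - 36482)*(-570462453/34217) = (-1762*3/34267 - 36482)*(-570462453/34217) = (-5286/34267 - 36482)*(-570462453/34217) = -1250133980/34267*(-570462453/34217) = 713154496809452940/1172513939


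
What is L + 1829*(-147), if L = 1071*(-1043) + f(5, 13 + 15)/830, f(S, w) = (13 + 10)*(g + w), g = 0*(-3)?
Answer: -575154818/415 ≈ -1.3859e+6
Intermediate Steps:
g = 0
f(S, w) = 23*w (f(S, w) = (13 + 10)*(0 + w) = 23*w)
L = -463576673/415 (L = 1071*(-1043) + (23*(13 + 15))/830 = -1117053 + (23*28)*(1/830) = -1117053 + 644*(1/830) = -1117053 + 322/415 = -463576673/415 ≈ -1.1171e+6)
L + 1829*(-147) = -463576673/415 + 1829*(-147) = -463576673/415 - 268863 = -575154818/415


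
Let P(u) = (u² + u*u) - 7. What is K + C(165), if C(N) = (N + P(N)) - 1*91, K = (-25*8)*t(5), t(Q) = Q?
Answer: 53517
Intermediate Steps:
P(u) = -7 + 2*u² (P(u) = (u² + u²) - 7 = 2*u² - 7 = -7 + 2*u²)
K = -1000 (K = -25*8*5 = -200*5 = -1000)
C(N) = -98 + N + 2*N² (C(N) = (N + (-7 + 2*N²)) - 1*91 = (-7 + N + 2*N²) - 91 = -98 + N + 2*N²)
K + C(165) = -1000 + (-98 + 165 + 2*165²) = -1000 + (-98 + 165 + 2*27225) = -1000 + (-98 + 165 + 54450) = -1000 + 54517 = 53517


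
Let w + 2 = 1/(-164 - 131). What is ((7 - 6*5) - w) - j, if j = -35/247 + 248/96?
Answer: -20493931/874380 ≈ -23.438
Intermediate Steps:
w = -591/295 (w = -2 + 1/(-164 - 131) = -2 + 1/(-295) = -2 - 1/295 = -591/295 ≈ -2.0034)
j = 7237/2964 (j = -35*1/247 + 248*(1/96) = -35/247 + 31/12 = 7237/2964 ≈ 2.4416)
((7 - 6*5) - w) - j = ((7 - 6*5) - 1*(-591/295)) - 1*7237/2964 = ((7 - 30) + 591/295) - 7237/2964 = (-23 + 591/295) - 7237/2964 = -6194/295 - 7237/2964 = -20493931/874380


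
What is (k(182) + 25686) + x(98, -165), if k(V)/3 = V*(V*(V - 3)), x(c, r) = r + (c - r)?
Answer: 17813372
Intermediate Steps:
x(c, r) = c
k(V) = 3*V²*(-3 + V) (k(V) = 3*(V*(V*(V - 3))) = 3*(V*(V*(-3 + V))) = 3*(V²*(-3 + V)) = 3*V²*(-3 + V))
(k(182) + 25686) + x(98, -165) = (3*182²*(-3 + 182) + 25686) + 98 = (3*33124*179 + 25686) + 98 = (17787588 + 25686) + 98 = 17813274 + 98 = 17813372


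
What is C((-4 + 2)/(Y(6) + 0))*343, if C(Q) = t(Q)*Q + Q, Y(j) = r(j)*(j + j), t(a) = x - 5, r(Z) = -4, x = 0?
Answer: -343/6 ≈ -57.167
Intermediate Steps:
t(a) = -5 (t(a) = 0 - 5 = -5)
Y(j) = -8*j (Y(j) = -4*(j + j) = -8*j)
C(Q) = -4*Q (C(Q) = -5*Q + Q = -4*Q)
C((-4 + 2)/(Y(6) + 0))*343 = -4*(-4 + 2)/(-8*6 + 0)*343 = -(-8)/(-48 + 0)*343 = -(-8)/(-48)*343 = -(-8)*(-1)/48*343 = -4*1/24*343 = -⅙*343 = -343/6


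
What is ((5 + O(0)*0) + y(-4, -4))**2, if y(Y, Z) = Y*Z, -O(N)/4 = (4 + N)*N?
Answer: 441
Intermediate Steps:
O(N) = -4*N*(4 + N) (O(N) = -4*(4 + N)*N = -4*N*(4 + N))
((5 + O(0)*0) + y(-4, -4))**2 = ((5 - 4*0*(4 + 0)*0) - 4*(-4))**2 = ((5 - 4*0*4*0) + 16)**2 = ((5 + 0*0) + 16)**2 = ((5 + 0) + 16)**2 = (5 + 16)**2 = 21**2 = 441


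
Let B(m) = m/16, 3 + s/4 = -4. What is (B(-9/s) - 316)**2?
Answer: 20038950481/200704 ≈ 99843.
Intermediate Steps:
s = -28 (s = -12 + 4*(-4) = -12 - 16 = -28)
B(m) = m/16 (B(m) = m*(1/16) = m/16)
(B(-9/s) - 316)**2 = ((-9/(-28))/16 - 316)**2 = ((-9*(-1/28))/16 - 316)**2 = ((1/16)*(9/28) - 316)**2 = (9/448 - 316)**2 = (-141559/448)**2 = 20038950481/200704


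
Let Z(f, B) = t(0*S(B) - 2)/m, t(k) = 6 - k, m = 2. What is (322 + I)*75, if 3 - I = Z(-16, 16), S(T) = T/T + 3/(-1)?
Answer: 24075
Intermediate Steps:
S(T) = -2 (S(T) = 1 + 3*(-1) = 1 - 3 = -2)
Z(f, B) = 4 (Z(f, B) = (6 - (0*(-2) - 2))/2 = (6 - (0 - 2))*(½) = (6 - 1*(-2))*(½) = (6 + 2)*(½) = 8*(½) = 4)
I = -1 (I = 3 - 1*4 = 3 - 4 = -1)
(322 + I)*75 = (322 - 1)*75 = 321*75 = 24075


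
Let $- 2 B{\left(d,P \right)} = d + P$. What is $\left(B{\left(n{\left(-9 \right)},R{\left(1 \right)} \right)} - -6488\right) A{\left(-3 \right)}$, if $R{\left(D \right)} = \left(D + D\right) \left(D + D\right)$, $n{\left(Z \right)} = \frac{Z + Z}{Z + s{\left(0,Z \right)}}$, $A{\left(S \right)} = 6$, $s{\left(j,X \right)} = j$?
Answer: $38910$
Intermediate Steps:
$n{\left(Z \right)} = 2$ ($n{\left(Z \right)} = \frac{Z + Z}{Z + 0} = \frac{2 Z}{Z} = 2$)
$R{\left(D \right)} = 4 D^{2}$ ($R{\left(D \right)} = 2 D 2 D = 4 D^{2}$)
$B{\left(d,P \right)} = - \frac{P}{2} - \frac{d}{2}$ ($B{\left(d,P \right)} = - \frac{d + P}{2} = - \frac{P + d}{2} = - \frac{P}{2} - \frac{d}{2}$)
$\left(B{\left(n{\left(-9 \right)},R{\left(1 \right)} \right)} - -6488\right) A{\left(-3 \right)} = \left(\left(- \frac{4 \cdot 1^{2}}{2} - 1\right) - -6488\right) 6 = \left(\left(- \frac{4 \cdot 1}{2} - 1\right) + 6488\right) 6 = \left(\left(\left(- \frac{1}{2}\right) 4 - 1\right) + 6488\right) 6 = \left(\left(-2 - 1\right) + 6488\right) 6 = \left(-3 + 6488\right) 6 = 6485 \cdot 6 = 38910$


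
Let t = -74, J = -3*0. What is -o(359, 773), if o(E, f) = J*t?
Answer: 0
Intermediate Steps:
J = 0
o(E, f) = 0 (o(E, f) = 0*(-74) = 0)
-o(359, 773) = -1*0 = 0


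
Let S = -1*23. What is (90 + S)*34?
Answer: 2278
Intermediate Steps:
S = -23
(90 + S)*34 = (90 - 23)*34 = 67*34 = 2278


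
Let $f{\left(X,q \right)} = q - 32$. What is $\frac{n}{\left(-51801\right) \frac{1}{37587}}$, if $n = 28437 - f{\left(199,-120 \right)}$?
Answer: $- \frac{358191581}{17267} \approx -20744.0$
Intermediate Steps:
$f{\left(X,q \right)} = -32 + q$ ($f{\left(X,q \right)} = q - 32 = -32 + q$)
$n = 28589$ ($n = 28437 - \left(-32 - 120\right) = 28437 - -152 = 28437 + 152 = 28589$)
$\frac{n}{\left(-51801\right) \frac{1}{37587}} = \frac{28589}{\left(-51801\right) \frac{1}{37587}} = \frac{28589}{- \frac{17267}{12529}} = 28589 \left(- \frac{12529}{17267}\right) = - \frac{358191581}{17267}$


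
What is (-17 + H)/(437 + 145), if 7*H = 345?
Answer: 113/2037 ≈ 0.055474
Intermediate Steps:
H = 345/7 (H = (⅐)*345 = 345/7 ≈ 49.286)
(-17 + H)/(437 + 145) = (-17 + 345/7)/(437 + 145) = (226/7)/582 = (226/7)*(1/582) = 113/2037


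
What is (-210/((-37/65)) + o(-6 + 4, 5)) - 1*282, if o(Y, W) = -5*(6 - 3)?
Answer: 2661/37 ≈ 71.919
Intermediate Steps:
o(Y, W) = -15 (o(Y, W) = -5*3 = -15)
(-210/((-37/65)) + o(-6 + 4, 5)) - 1*282 = (-210/((-37/65)) - 15) - 1*282 = (-210/((-37*1/65)) - 15) - 282 = (-210/(-37/65) - 15) - 282 = (-210*(-65/37) - 15) - 282 = (13650/37 - 15) - 282 = 13095/37 - 282 = 2661/37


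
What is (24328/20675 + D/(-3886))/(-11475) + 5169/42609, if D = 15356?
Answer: 265277183202121/2182377348624375 ≈ 0.12155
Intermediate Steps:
(24328/20675 + D/(-3886))/(-11475) + 5169/42609 = (24328/20675 + 15356/(-3886))/(-11475) + 5169/42609 = (24328*(1/20675) + 15356*(-1/3886))*(-1/11475) + 5169*(1/42609) = (24328/20675 - 7678/1943)*(-1/11475) + 1723/14203 = -111473346/40171525*(-1/11475) + 1723/14203 = 37157782/153656083125 + 1723/14203 = 265277183202121/2182377348624375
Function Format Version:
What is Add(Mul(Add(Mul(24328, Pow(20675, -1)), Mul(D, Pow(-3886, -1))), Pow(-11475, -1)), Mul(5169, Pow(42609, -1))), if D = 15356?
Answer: Rational(265277183202121, 2182377348624375) ≈ 0.12155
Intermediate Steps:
Add(Mul(Add(Mul(24328, Pow(20675, -1)), Mul(D, Pow(-3886, -1))), Pow(-11475, -1)), Mul(5169, Pow(42609, -1))) = Add(Mul(Add(Mul(24328, Pow(20675, -1)), Mul(15356, Pow(-3886, -1))), Pow(-11475, -1)), Mul(5169, Pow(42609, -1))) = Add(Mul(Add(Mul(24328, Rational(1, 20675)), Mul(15356, Rational(-1, 3886))), Rational(-1, 11475)), Mul(5169, Rational(1, 42609))) = Add(Mul(Add(Rational(24328, 20675), Rational(-7678, 1943)), Rational(-1, 11475)), Rational(1723, 14203)) = Add(Mul(Rational(-111473346, 40171525), Rational(-1, 11475)), Rational(1723, 14203)) = Add(Rational(37157782, 153656083125), Rational(1723, 14203)) = Rational(265277183202121, 2182377348624375)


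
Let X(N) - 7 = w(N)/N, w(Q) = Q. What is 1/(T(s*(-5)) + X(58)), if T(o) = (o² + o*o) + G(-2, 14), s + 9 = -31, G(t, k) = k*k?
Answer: 1/80204 ≈ 1.2468e-5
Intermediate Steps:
G(t, k) = k²
s = -40 (s = -9 - 31 = -40)
T(o) = 196 + 2*o² (T(o) = (o² + o*o) + 14² = (o² + o²) + 196 = 2*o² + 196 = 196 + 2*o²)
X(N) = 8 (X(N) = 7 + N/N = 7 + 1 = 8)
1/(T(s*(-5)) + X(58)) = 1/((196 + 2*(-40*(-5))²) + 8) = 1/((196 + 2*200²) + 8) = 1/((196 + 2*40000) + 8) = 1/((196 + 80000) + 8) = 1/(80196 + 8) = 1/80204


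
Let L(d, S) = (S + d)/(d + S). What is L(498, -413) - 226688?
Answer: -226687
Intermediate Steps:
L(d, S) = 1 (L(d, S) = (S + d)/(S + d) = 1)
L(498, -413) - 226688 = 1 - 226688 = -226687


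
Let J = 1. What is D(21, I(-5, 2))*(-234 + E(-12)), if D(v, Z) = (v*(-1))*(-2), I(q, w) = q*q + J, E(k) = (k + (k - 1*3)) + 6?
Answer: -10710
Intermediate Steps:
E(k) = 3 + 2*k (E(k) = (k + (k - 3)) + 6 = (k + (-3 + k)) + 6 = (-3 + 2*k) + 6 = 3 + 2*k)
I(q, w) = 1 + q² (I(q, w) = q*q + 1 = q² + 1 = 1 + q²)
D(v, Z) = 2*v (D(v, Z) = -v*(-2) = 2*v)
D(21, I(-5, 2))*(-234 + E(-12)) = (2*21)*(-234 + (3 + 2*(-12))) = 42*(-234 + (3 - 24)) = 42*(-234 - 21) = 42*(-255) = -10710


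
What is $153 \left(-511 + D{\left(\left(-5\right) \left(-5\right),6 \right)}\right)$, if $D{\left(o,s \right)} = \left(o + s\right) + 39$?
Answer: $-67473$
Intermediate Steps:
$D{\left(o,s \right)} = 39 + o + s$
$153 \left(-511 + D{\left(\left(-5\right) \left(-5\right),6 \right)}\right) = 153 \left(-511 + \left(39 - -25 + 6\right)\right) = 153 \left(-511 + \left(39 + 25 + 6\right)\right) = 153 \left(-511 + 70\right) = 153 \left(-441\right) = -67473$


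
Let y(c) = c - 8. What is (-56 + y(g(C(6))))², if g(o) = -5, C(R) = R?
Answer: 4761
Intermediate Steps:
y(c) = -8 + c
(-56 + y(g(C(6))))² = (-56 + (-8 - 5))² = (-56 - 13)² = (-69)² = 4761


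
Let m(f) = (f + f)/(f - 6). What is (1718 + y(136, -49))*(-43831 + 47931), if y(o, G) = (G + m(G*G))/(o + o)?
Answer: 229407580235/32572 ≈ 7.0431e+6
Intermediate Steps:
m(f) = 2*f/(-6 + f) (m(f) = (2*f)/(-6 + f) = 2*f/(-6 + f))
y(o, G) = (G + 2*G²/(-6 + G²))/(2*o) (y(o, G) = (G + 2*(G*G)/(-6 + G*G))/(o + o) = (G + 2*G²/(-6 + G²))/((2*o)) = (G + 2*G²/(-6 + G²))*(1/(2*o)) = (G + 2*G²/(-6 + G²))/(2*o))
(1718 + y(136, -49))*(-43831 + 47931) = (1718 + (½)*(-49)*(-6 + (-49)² + 2*(-49))/(136*(-6 + (-49)²)))*(-43831 + 47931) = (1718 + (½)*(-49)*(1/136)*(-6 + 2401 - 98)/(-6 + 2401))*4100 = (1718 + (½)*(-49)*(1/136)*2297/2395)*4100 = (1718 + (½)*(-49)*(1/136)*(1/2395)*2297)*4100 = (1718 - 112553/651440)*4100 = (1119061367/651440)*4100 = 229407580235/32572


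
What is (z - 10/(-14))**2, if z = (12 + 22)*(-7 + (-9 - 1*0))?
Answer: 14462809/49 ≈ 2.9516e+5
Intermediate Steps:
z = -544 (z = 34*(-7 + (-9 + 0)) = 34*(-7 - 9) = 34*(-16) = -544)
(z - 10/(-14))**2 = (-544 - 10/(-14))**2 = (-544 - 10*(-1/14))**2 = (-544 + 5/7)**2 = (-3803/7)**2 = 14462809/49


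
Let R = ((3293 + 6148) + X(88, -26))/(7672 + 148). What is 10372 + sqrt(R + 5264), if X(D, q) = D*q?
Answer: 10372 + sqrt(152156035)/170 ≈ 10445.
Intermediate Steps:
R = 311/340 (R = ((3293 + 6148) + 88*(-26))/(7672 + 148) = (9441 - 2288)/7820 = 7153*(1/7820) = 311/340 ≈ 0.91471)
10372 + sqrt(R + 5264) = 10372 + sqrt(311/340 + 5264) = 10372 + sqrt(1790071/340) = 10372 + sqrt(152156035)/170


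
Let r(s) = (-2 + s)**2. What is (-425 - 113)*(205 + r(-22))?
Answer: -420178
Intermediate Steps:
(-425 - 113)*(205 + r(-22)) = (-425 - 113)*(205 + (-2 - 22)**2) = -538*(205 + (-24)**2) = -538*(205 + 576) = -538*781 = -420178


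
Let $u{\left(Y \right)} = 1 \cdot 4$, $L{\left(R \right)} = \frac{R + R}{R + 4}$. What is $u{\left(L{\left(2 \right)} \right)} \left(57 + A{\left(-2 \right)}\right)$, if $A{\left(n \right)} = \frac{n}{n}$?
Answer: $232$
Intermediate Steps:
$A{\left(n \right)} = 1$
$L{\left(R \right)} = \frac{2 R}{4 + R}$
$u{\left(Y \right)} = 4$
$u{\left(L{\left(2 \right)} \right)} \left(57 + A{\left(-2 \right)}\right) = 4 \left(57 + 1\right) = 4 \cdot 58 = 232$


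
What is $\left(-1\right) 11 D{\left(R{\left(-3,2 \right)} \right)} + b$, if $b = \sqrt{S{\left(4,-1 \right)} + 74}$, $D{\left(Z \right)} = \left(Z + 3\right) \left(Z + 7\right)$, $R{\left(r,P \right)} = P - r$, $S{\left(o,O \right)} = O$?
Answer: $-1056 + \sqrt{73} \approx -1047.5$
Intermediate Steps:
$D{\left(Z \right)} = \left(3 + Z\right) \left(7 + Z\right)$
$b = \sqrt{73}$ ($b = \sqrt{-1 + 74} = \sqrt{73} \approx 8.544$)
$\left(-1\right) 11 D{\left(R{\left(-3,2 \right)} \right)} + b = \left(-1\right) 11 \left(21 + \left(2 - -3\right)^{2} + 10 \left(2 - -3\right)\right) + \sqrt{73} = - 11 \left(21 + \left(2 + 3\right)^{2} + 10 \left(2 + 3\right)\right) + \sqrt{73} = - 11 \left(21 + 5^{2} + 10 \cdot 5\right) + \sqrt{73} = - 11 \left(21 + 25 + 50\right) + \sqrt{73} = \left(-11\right) 96 + \sqrt{73} = -1056 + \sqrt{73}$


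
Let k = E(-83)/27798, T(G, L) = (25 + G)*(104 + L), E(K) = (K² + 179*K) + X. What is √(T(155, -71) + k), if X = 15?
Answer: √509976446474/9266 ≈ 77.070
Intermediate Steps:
E(K) = 15 + K² + 179*K (E(K) = (K² + 179*K) + 15 = 15 + K² + 179*K)
k = -2651/9266 (k = (15 + (-83)² + 179*(-83))/27798 = (15 + 6889 - 14857)*(1/27798) = -7953*1/27798 = -2651/9266 ≈ -0.28610)
√(T(155, -71) + k) = √((2600 + 25*(-71) + 104*155 + 155*(-71)) - 2651/9266) = √((2600 - 1775 + 16120 - 11005) - 2651/9266) = √(5940 - 2651/9266) = √(55037389/9266) = √509976446474/9266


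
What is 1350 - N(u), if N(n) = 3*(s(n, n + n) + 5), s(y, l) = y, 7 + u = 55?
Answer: 1191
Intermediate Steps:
u = 48 (u = -7 + 55 = 48)
N(n) = 15 + 3*n (N(n) = 3*(n + 5) = 3*(5 + n) = 15 + 3*n)
1350 - N(u) = 1350 - (15 + 3*48) = 1350 - (15 + 144) = 1350 - 1*159 = 1350 - 159 = 1191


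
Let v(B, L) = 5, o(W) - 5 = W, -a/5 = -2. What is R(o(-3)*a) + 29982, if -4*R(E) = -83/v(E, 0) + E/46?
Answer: 13793579/460 ≈ 29986.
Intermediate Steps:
a = 10 (a = -5*(-2) = 10)
o(W) = 5 + W
R(E) = 83/20 - E/184 (R(E) = -(-83/5 + E/46)/4 = 83/20 - E/184)
R(o(-3)*a) + 29982 = (83/20 - (5 - 3)*10/184) + 29982 = (83/20 - 10/92) + 29982 = (83/20 - 1/184*20) + 29982 = (83/20 - 5/46) + 29982 = 1859/460 + 29982 = 13793579/460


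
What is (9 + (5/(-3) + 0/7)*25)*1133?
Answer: -111034/3 ≈ -37011.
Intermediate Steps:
(9 + (5/(-3) + 0/7)*25)*1133 = (9 + (5*(-⅓) + 0*(⅐))*25)*1133 = (9 + (-5/3 + 0)*25)*1133 = (9 - 5/3*25)*1133 = (9 - 125/3)*1133 = -98/3*1133 = -111034/3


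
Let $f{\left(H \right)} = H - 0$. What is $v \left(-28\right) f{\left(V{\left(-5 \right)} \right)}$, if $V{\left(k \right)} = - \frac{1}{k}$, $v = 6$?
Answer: $- \frac{168}{5} \approx -33.6$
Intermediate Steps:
$f{\left(H \right)} = H$ ($f{\left(H \right)} = H + 0 = H$)
$v \left(-28\right) f{\left(V{\left(-5 \right)} \right)} = 6 \left(-28\right) \left(- \frac{1}{-5}\right) = - 168 \left(\left(-1\right) \left(- \frac{1}{5}\right)\right) = \left(-168\right) \frac{1}{5} = - \frac{168}{5}$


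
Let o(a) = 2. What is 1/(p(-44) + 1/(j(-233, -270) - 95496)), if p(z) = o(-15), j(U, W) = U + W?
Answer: 95999/191997 ≈ 0.50000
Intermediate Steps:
p(z) = 2
1/(p(-44) + 1/(j(-233, -270) - 95496)) = 1/(2 + 1/((-233 - 270) - 95496)) = 1/(2 + 1/(-503 - 95496)) = 1/(2 + 1/(-95999)) = 1/(2 - 1/95999) = 1/(191997/95999) = 95999/191997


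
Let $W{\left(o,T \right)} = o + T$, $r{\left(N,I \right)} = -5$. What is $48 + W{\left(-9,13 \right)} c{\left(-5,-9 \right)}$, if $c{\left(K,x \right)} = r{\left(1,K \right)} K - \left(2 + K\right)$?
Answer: $160$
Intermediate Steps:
$c{\left(K,x \right)} = -2 - 6 K$ ($c{\left(K,x \right)} = - 5 K - \left(2 + K\right) = -2 - 6 K$)
$W{\left(o,T \right)} = T + o$
$48 + W{\left(-9,13 \right)} c{\left(-5,-9 \right)} = 48 + \left(13 - 9\right) \left(-2 - -30\right) = 48 + 4 \left(-2 + 30\right) = 48 + 4 \cdot 28 = 48 + 112 = 160$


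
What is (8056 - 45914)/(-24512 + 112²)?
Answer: 18929/5984 ≈ 3.1633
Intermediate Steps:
(8056 - 45914)/(-24512 + 112²) = -37858/(-24512 + 12544) = -37858/(-11968) = -37858*(-1/11968) = 18929/5984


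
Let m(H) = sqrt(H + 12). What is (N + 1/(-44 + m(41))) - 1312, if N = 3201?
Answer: 3556943/1883 - sqrt(53)/1883 ≈ 1889.0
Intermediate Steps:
m(H) = sqrt(12 + H)
(N + 1/(-44 + m(41))) - 1312 = (3201 + 1/(-44 + sqrt(12 + 41))) - 1312 = (3201 + 1/(-44 + sqrt(53))) - 1312 = 1889 + 1/(-44 + sqrt(53))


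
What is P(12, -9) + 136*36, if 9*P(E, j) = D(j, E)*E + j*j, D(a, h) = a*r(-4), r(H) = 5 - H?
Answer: 4797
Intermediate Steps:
D(a, h) = 9*a (D(a, h) = a*(5 - 1*(-4)) = a*(5 + 4) = a*9 = 9*a)
P(E, j) = j²/9 + E*j (P(E, j) = ((9*j)*E + j*j)/9 = (9*E*j + j²)/9 = (j² + 9*E*j)/9 = j²/9 + E*j)
P(12, -9) + 136*36 = (⅑)*(-9)*(-9 + 9*12) + 136*36 = (⅑)*(-9)*(-9 + 108) + 4896 = (⅑)*(-9)*99 + 4896 = -99 + 4896 = 4797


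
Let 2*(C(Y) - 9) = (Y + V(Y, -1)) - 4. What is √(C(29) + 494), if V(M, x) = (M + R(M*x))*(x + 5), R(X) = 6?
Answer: √2342/2 ≈ 24.197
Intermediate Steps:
V(M, x) = (5 + x)*(6 + M) (V(M, x) = (M + 6)*(x + 5) = (6 + M)*(5 + x) = (5 + x)*(6 + M))
C(Y) = 19 + 5*Y/2 (C(Y) = 9 + ((Y + (30 + 5*Y + 6*(-1) + Y*(-1))) - 4)/2 = 9 + ((Y + (30 + 5*Y - 6 - Y)) - 4)/2 = 9 + ((Y + (24 + 4*Y)) - 4)/2 = 9 + ((24 + 5*Y) - 4)/2 = 9 + (20 + 5*Y)/2 = 9 + (10 + 5*Y/2) = 19 + 5*Y/2)
√(C(29) + 494) = √((19 + (5/2)*29) + 494) = √((19 + 145/2) + 494) = √(183/2 + 494) = √(1171/2) = √2342/2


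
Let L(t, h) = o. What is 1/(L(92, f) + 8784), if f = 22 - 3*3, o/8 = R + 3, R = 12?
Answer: 1/8904 ≈ 0.00011231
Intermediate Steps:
o = 120 (o = 8*(12 + 3) = 8*15 = 120)
f = 13 (f = 22 - 9 = 13)
L(t, h) = 120
1/(L(92, f) + 8784) = 1/(120 + 8784) = 1/8904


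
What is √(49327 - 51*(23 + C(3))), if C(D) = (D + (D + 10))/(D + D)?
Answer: √48018 ≈ 219.13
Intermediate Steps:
C(D) = (10 + 2*D)/(2*D) (C(D) = (D + (10 + D))/((2*D)) = (10 + 2*D)*(1/(2*D)) = (10 + 2*D)/(2*D))
√(49327 - 51*(23 + C(3))) = √(49327 - 51*(23 + (5 + 3)/3)) = √(49327 - 51*(23 + (⅓)*8)) = √(49327 - 51*(23 + 8/3)) = √(49327 - 51*77/3) = √(49327 - 1309) = √48018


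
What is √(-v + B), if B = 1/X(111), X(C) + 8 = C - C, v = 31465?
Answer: 3*I*√55938/4 ≈ 177.38*I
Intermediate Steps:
X(C) = -8 (X(C) = -8 + (C - C) = -8 + 0 = -8)
B = -⅛ (B = 1/(-8) = -⅛ ≈ -0.12500)
√(-v + B) = √(-1*31465 - ⅛) = √(-31465 - ⅛) = √(-251721/8) = 3*I*√55938/4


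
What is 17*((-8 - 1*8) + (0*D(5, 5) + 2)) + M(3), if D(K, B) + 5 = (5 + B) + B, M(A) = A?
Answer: -235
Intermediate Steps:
D(K, B) = 2*B (D(K, B) = -5 + ((5 + B) + B) = -5 + (5 + 2*B) = 2*B)
17*((-8 - 1*8) + (0*D(5, 5) + 2)) + M(3) = 17*((-8 - 1*8) + (0*(2*5) + 2)) + 3 = 17*((-8 - 8) + (0*10 + 2)) + 3 = 17*(-16 + (0 + 2)) + 3 = 17*(-16 + 2) + 3 = 17*(-14) + 3 = -238 + 3 = -235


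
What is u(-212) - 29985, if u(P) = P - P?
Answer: -29985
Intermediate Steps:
u(P) = 0
u(-212) - 29985 = 0 - 29985 = -29985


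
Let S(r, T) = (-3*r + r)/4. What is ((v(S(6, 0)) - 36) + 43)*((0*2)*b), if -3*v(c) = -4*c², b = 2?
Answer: 0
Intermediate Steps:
S(r, T) = -r/2 (S(r, T) = -2*r*(¼) = -r/2)
v(c) = 4*c²/3 (v(c) = -(-4)*c²/3 = 4*c²/3)
((v(S(6, 0)) - 36) + 43)*((0*2)*b) = ((4*(-½*6)²/3 - 36) + 43)*((0*2)*2) = (((4/3)*(-3)² - 36) + 43)*(0*2) = (((4/3)*9 - 36) + 43)*0 = ((12 - 36) + 43)*0 = (-24 + 43)*0 = 19*0 = 0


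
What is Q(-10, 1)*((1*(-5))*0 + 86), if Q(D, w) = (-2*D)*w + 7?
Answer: 2322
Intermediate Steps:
Q(D, w) = 7 - 2*D*w (Q(D, w) = -2*D*w + 7 = 7 - 2*D*w)
Q(-10, 1)*((1*(-5))*0 + 86) = (7 - 2*(-10)*1)*((1*(-5))*0 + 86) = (7 + 20)*(-5*0 + 86) = 27*(0 + 86) = 27*86 = 2322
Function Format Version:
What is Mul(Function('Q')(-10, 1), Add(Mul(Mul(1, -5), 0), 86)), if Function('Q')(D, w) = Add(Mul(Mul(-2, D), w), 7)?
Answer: 2322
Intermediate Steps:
Function('Q')(D, w) = Add(7, Mul(-2, D, w)) (Function('Q')(D, w) = Add(Mul(-2, D, w), 7) = Add(7, Mul(-2, D, w)))
Mul(Function('Q')(-10, 1), Add(Mul(Mul(1, -5), 0), 86)) = Mul(Add(7, Mul(-2, -10, 1)), Add(Mul(Mul(1, -5), 0), 86)) = Mul(Add(7, 20), Add(Mul(-5, 0), 86)) = Mul(27, Add(0, 86)) = Mul(27, 86) = 2322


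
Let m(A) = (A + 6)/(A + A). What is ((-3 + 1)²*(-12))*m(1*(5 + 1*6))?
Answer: -408/11 ≈ -37.091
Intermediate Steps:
m(A) = (6 + A)/(2*A) (m(A) = (6 + A)/((2*A)) = (6 + A)*(1/(2*A)) = (6 + A)/(2*A))
((-3 + 1)²*(-12))*m(1*(5 + 1*6)) = ((-3 + 1)²*(-12))*((6 + 1*(5 + 1*6))/(2*((1*(5 + 1*6))))) = ((-2)²*(-12))*((6 + 1*(5 + 6))/(2*((1*(5 + 6))))) = (4*(-12))*((6 + 1*11)/(2*((1*11)))) = -24*(6 + 11)/11 = -24*17/11 = -48*17/22 = -408/11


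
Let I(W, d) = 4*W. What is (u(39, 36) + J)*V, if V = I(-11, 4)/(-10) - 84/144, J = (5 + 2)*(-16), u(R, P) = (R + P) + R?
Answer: 229/30 ≈ 7.6333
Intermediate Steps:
u(R, P) = P + 2*R (u(R, P) = (P + R) + R = P + 2*R)
J = -112 (J = 7*(-16) = -112)
V = 229/60 (V = (4*(-11))/(-10) - 84/144 = -44*(-1/10) - 84*1/144 = 22/5 - 7/12 = 229/60 ≈ 3.8167)
(u(39, 36) + J)*V = ((36 + 2*39) - 112)*(229/60) = ((36 + 78) - 112)*(229/60) = (114 - 112)*(229/60) = 2*(229/60) = 229/30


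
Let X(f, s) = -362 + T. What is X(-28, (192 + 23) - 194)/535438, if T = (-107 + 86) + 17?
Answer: -183/267719 ≈ -0.00068355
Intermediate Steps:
T = -4 (T = -21 + 17 = -4)
X(f, s) = -366 (X(f, s) = -362 - 4 = -366)
X(-28, (192 + 23) - 194)/535438 = -366/535438 = -366*1/535438 = -183/267719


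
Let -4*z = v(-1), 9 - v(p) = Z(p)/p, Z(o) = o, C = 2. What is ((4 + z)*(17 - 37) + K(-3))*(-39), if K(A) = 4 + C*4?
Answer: 1092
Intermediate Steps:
v(p) = 8 (v(p) = 9 - p/p = 9 - 1*1 = 9 - 1 = 8)
z = -2 (z = -1/4*8 = -2)
K(A) = 12 (K(A) = 4 + 2*4 = 4 + 8 = 12)
((4 + z)*(17 - 37) + K(-3))*(-39) = ((4 - 2)*(17 - 37) + 12)*(-39) = (2*(-20) + 12)*(-39) = (-40 + 12)*(-39) = -28*(-39) = 1092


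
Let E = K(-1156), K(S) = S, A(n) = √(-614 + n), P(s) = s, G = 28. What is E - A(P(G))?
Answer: -1156 - I*√586 ≈ -1156.0 - 24.207*I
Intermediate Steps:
E = -1156
E - A(P(G)) = -1156 - √(-614 + 28) = -1156 - √(-586) = -1156 - I*√586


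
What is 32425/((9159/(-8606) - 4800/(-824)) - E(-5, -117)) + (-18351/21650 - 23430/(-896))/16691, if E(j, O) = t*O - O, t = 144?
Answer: 2328340501338821289031/1200804501768284481600 ≈ 1.9390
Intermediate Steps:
E(j, O) = 143*O (E(j, O) = 144*O - O = 143*O)
32425/((9159/(-8606) - 4800/(-824)) - E(-5, -117)) + (-18351/21650 - 23430/(-896))/16691 = 32425/((9159/(-8606) - 4800/(-824)) - 143*(-117)) + (-18351/21650 - 23430/(-896))/16691 = 32425/((9159*(-1/8606) - 4800*(-1/824)) - 1*(-16731)) + (-18351*1/21650 - 23430*(-1/896))*(1/16691) = 32425/((-9159/8606 + 600/103) + 16731) + (-18351/21650 + 11715/448)*(1/16691) = 32425/(4220223/886418 + 16731) + (122704251/4849600)*(1/16691) = 32425/(14834879781/886418) + 122704251/80944673600 = 32425*(886418/14834879781) + 122704251/80944673600 = 28742103650/14834879781 + 122704251/80944673600 = 2328340501338821289031/1200804501768284481600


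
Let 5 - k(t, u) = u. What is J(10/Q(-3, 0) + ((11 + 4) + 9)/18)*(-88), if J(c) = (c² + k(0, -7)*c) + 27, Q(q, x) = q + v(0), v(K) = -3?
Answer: -18304/9 ≈ -2033.8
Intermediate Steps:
k(t, u) = 5 - u
Q(q, x) = -3 + q (Q(q, x) = q - 3 = -3 + q)
J(c) = 27 + c² + 12*c (J(c) = (c² + (5 - 1*(-7))*c) + 27 = (c² + (5 + 7)*c) + 27 = (c² + 12*c) + 27 = 27 + c² + 12*c)
J(10/Q(-3, 0) + ((11 + 4) + 9)/18)*(-88) = (27 + (10/(-3 - 3) + ((11 + 4) + 9)/18)² + 12*(10/(-3 - 3) + ((11 + 4) + 9)/18))*(-88) = (27 + (10/(-6) + (15 + 9)*(1/18))² + 12*(10/(-6) + (15 + 9)*(1/18)))*(-88) = (27 + (10*(-⅙) + 24*(1/18))² + 12*(10*(-⅙) + 24*(1/18)))*(-88) = (27 + (-5/3 + 4/3)² + 12*(-5/3 + 4/3))*(-88) = (27 + (-⅓)² + 12*(-⅓))*(-88) = (27 + ⅑ - 4)*(-88) = (208/9)*(-88) = -18304/9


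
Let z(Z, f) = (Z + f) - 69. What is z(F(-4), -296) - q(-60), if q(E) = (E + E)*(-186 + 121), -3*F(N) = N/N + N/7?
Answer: -57156/7 ≈ -8165.1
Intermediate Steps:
F(N) = -1/3 - N/21 (F(N) = -(N/N + N/7)/3 = -(1 + N*(1/7))/3 = -(1 + N/7)/3 = -1/3 - N/21)
z(Z, f) = -69 + Z + f
q(E) = -130*E (q(E) = (2*E)*(-65) = -130*E)
z(F(-4), -296) - q(-60) = (-69 + (-1/3 - 1/21*(-4)) - 296) - (-130)*(-60) = (-69 + (-1/3 + 4/21) - 296) - 1*7800 = (-69 - 1/7 - 296) - 7800 = -2556/7 - 7800 = -57156/7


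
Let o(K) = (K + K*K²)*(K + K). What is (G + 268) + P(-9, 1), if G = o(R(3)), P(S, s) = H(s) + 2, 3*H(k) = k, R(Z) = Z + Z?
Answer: 8803/3 ≈ 2934.3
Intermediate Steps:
R(Z) = 2*Z
H(k) = k/3
P(S, s) = 2 + s/3 (P(S, s) = s/3 + 2 = 2 + s/3)
o(K) = 2*K*(K + K³) (o(K) = (K + K³)*(2*K) = 2*K*(K + K³))
G = 2664 (G = 2*(2*3)²*(1 + (2*3)²) = 2*6²*(1 + 6²) = 2*36*(1 + 36) = 2*36*37 = 2664)
(G + 268) + P(-9, 1) = (2664 + 268) + (2 + (⅓)*1) = 2932 + (2 + ⅓) = 2932 + 7/3 = 8803/3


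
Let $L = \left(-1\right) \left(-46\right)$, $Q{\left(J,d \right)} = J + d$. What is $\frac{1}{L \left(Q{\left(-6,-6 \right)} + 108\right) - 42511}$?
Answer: $- \frac{1}{38095} \approx -2.625 \cdot 10^{-5}$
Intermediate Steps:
$L = 46$
$\frac{1}{L \left(Q{\left(-6,-6 \right)} + 108\right) - 42511} = \frac{1}{46 \left(\left(-6 - 6\right) + 108\right) - 42511} = \frac{1}{46 \left(-12 + 108\right) - 42511} = \frac{1}{46 \cdot 96 - 42511} = \frac{1}{4416 - 42511} = \frac{1}{-38095} = - \frac{1}{38095}$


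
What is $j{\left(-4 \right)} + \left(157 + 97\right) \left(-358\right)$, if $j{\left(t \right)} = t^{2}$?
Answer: $-90916$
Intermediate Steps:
$j{\left(-4 \right)} + \left(157 + 97\right) \left(-358\right) = \left(-4\right)^{2} + \left(157 + 97\right) \left(-358\right) = 16 + 254 \left(-358\right) = 16 - 90932 = -90916$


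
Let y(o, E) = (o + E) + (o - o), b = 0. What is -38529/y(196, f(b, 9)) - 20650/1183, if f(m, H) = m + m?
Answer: -7089601/33124 ≈ -214.03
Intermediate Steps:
f(m, H) = 2*m
y(o, E) = E + o (y(o, E) = (E + o) + 0 = E + o)
-38529/y(196, f(b, 9)) - 20650/1183 = -38529/(2*0 + 196) - 20650/1183 = -38529/(0 + 196) - 20650*1/1183 = -38529/196 - 2950/169 = -7089601/33124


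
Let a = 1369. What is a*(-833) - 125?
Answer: -1140502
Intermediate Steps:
a*(-833) - 125 = 1369*(-833) - 125 = -1140377 - 125 = -1140502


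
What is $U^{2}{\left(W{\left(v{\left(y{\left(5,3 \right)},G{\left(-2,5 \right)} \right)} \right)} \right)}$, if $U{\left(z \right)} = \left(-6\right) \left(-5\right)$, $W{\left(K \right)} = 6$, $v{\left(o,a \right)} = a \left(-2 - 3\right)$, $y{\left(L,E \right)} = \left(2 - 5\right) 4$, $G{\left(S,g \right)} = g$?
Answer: $900$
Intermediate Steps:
$y{\left(L,E \right)} = -12$ ($y{\left(L,E \right)} = \left(-3\right) 4 = -12$)
$v{\left(o,a \right)} = - 5 a$ ($v{\left(o,a \right)} = a \left(-5\right) = - 5 a$)
$U{\left(z \right)} = 30$
$U^{2}{\left(W{\left(v{\left(y{\left(5,3 \right)},G{\left(-2,5 \right)} \right)} \right)} \right)} = 30^{2} = 900$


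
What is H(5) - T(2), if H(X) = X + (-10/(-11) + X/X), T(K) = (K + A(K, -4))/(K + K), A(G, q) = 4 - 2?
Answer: 65/11 ≈ 5.9091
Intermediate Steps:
A(G, q) = 2
T(K) = (2 + K)/(2*K) (T(K) = (K + 2)/(K + K) = (2 + K)/((2*K)) = (2 + K)*(1/(2*K)) = (2 + K)/(2*K))
H(X) = 21/11 + X (H(X) = X + (-10*(-1/11) + 1) = X + (10/11 + 1) = X + 21/11 = 21/11 + X)
H(5) - T(2) = (21/11 + 5) - (2 + 2)/(2*2) = 76/11 - 4/(2*2) = 76/11 - 1*1 = 76/11 - 1 = 65/11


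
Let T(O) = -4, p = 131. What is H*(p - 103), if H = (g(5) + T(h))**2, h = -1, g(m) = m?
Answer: 28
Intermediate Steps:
H = 1 (H = (5 - 4)**2 = 1**2 = 1)
H*(p - 103) = 1*(131 - 103) = 1*28 = 28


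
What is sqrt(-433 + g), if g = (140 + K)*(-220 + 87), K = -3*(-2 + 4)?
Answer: I*sqrt(18255) ≈ 135.11*I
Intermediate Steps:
K = -6 (K = -3*2 = -6)
g = -17822 (g = (140 - 6)*(-220 + 87) = 134*(-133) = -17822)
sqrt(-433 + g) = sqrt(-433 - 17822) = sqrt(-18255) = I*sqrt(18255)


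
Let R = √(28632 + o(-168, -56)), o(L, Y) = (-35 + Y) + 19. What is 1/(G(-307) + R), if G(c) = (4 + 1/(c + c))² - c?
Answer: 6557834487116/1538221097850607 - 568503936064*√1785/10767547684954249 ≈ 0.0020326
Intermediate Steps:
o(L, Y) = -16 + Y
R = 4*√1785 (R = √(28632 + (-16 - 56)) = √(28632 - 72) = √28560 = 4*√1785 ≈ 169.00)
G(c) = (4 + 1/(2*c))² - c
1/(G(-307) + R) = 1/((-1*(-307) + (¼)*(1 + 8*(-307))²/(-307)²) + 4*√1785) = 1/((307 + (¼)*(1/94249)*(1 - 2456)²) + 4*√1785) = 1/((307 + (¼)*(1/94249)*(-2455)²) + 4*√1785) = 1/((307 + (¼)*(1/94249)*6027025) + 4*√1785) = 1/((307 + 6027025/376996) + 4*√1785) = 1/(121764797/376996 + 4*√1785)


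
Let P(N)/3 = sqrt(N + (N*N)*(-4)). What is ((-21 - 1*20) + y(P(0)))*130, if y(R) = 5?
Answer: -4680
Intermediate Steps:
P(N) = 3*sqrt(N - 4*N**2) (P(N) = 3*sqrt(N + (N*N)*(-4)) = 3*sqrt(N + N**2*(-4)) = 3*sqrt(N - 4*N**2))
((-21 - 1*20) + y(P(0)))*130 = ((-21 - 1*20) + 5)*130 = ((-21 - 20) + 5)*130 = (-41 + 5)*130 = -36*130 = -4680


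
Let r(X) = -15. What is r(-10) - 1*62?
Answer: -77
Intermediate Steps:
r(-10) - 1*62 = -15 - 1*62 = -15 - 62 = -77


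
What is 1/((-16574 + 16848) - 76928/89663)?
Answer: 89663/24490734 ≈ 0.0036611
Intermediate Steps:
1/((-16574 + 16848) - 76928/89663) = 1/(274 - 76928*1/89663) = 1/(274 - 76928/89663) = 1/(24490734/89663) = 89663/24490734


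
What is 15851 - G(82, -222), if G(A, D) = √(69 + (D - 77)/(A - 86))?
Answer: 15851 - 5*√23/2 ≈ 15839.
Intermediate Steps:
G(A, D) = √(69 + (-77 + D)/(-86 + A))
15851 - G(82, -222) = 15851 - √((-6011 - 222 + 69*82)/(-86 + 82)) = 15851 - √((-6011 - 222 + 5658)/(-4)) = 15851 - √(-¼*(-575)) = 15851 - √(575/4) = 15851 - 5*√23/2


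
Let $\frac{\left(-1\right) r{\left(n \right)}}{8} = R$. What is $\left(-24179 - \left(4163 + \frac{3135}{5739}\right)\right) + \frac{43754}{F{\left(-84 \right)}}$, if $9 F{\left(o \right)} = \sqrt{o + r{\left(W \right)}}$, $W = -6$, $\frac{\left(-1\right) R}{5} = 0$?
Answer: $- \frac{54219291}{1913} - \frac{65631 i \sqrt{21}}{7} \approx -28343.0 - 42966.0 i$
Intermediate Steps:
$R = 0$ ($R = \left(-5\right) 0 = 0$)
$r{\left(n \right)} = 0$ ($r{\left(n \right)} = \left(-8\right) 0 = 0$)
$F{\left(o \right)} = \frac{\sqrt{o}}{9}$ ($F{\left(o \right)} = \frac{\sqrt{o + 0}}{9} = \frac{\sqrt{o}}{9}$)
$\left(-24179 - \left(4163 + \frac{3135}{5739}\right)\right) + \frac{43754}{F{\left(-84 \right)}} = \left(-24179 - \left(4163 + \frac{3135}{5739}\right)\right) + \frac{43754}{\frac{1}{9} \sqrt{-84}} = \left(-24179 - \left(4163 + 3135 \cdot \frac{1}{5739}\right)\right) + \frac{43754}{\frac{1}{9} \cdot 2 i \sqrt{21}} = \left(-24179 - \frac{7964864}{1913}\right) + \frac{43754}{\frac{2}{9} i \sqrt{21}} = \left(-24179 - \frac{7964864}{1913}\right) + 43754 \left(- \frac{3 i \sqrt{21}}{14}\right) = \left(-24179 - \frac{7964864}{1913}\right) - \frac{65631 i \sqrt{21}}{7} = - \frac{54219291}{1913} - \frac{65631 i \sqrt{21}}{7}$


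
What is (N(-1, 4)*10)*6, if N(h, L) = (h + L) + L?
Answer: 420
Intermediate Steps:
N(h, L) = h + 2*L (N(h, L) = (L + h) + L = h + 2*L)
(N(-1, 4)*10)*6 = ((-1 + 2*4)*10)*6 = ((-1 + 8)*10)*6 = (7*10)*6 = 70*6 = 420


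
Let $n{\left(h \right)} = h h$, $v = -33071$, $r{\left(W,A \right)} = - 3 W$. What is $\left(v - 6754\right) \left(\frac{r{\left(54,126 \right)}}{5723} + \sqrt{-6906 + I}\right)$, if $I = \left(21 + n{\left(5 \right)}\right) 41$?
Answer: $\frac{109350}{97} - 79650 i \sqrt{1255} \approx 1127.3 - 2.8217 \cdot 10^{6} i$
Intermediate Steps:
$n{\left(h \right)} = h^{2}$
$I = 1886$ ($I = \left(21 + 5^{2}\right) 41 = \left(21 + 25\right) 41 = 46 \cdot 41 = 1886$)
$\left(v - 6754\right) \left(\frac{r{\left(54,126 \right)}}{5723} + \sqrt{-6906 + I}\right) = \left(-33071 - 6754\right) \left(\frac{\left(-3\right) 54}{5723} + \sqrt{-6906 + 1886}\right) = - 39825 \left(\left(-162\right) \frac{1}{5723} + \sqrt{-5020}\right) = - 39825 \left(- \frac{162}{5723} + 2 i \sqrt{1255}\right) = \frac{109350}{97} - 79650 i \sqrt{1255}$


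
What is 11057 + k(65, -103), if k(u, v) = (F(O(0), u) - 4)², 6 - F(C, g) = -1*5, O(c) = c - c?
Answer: 11106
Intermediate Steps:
O(c) = 0
F(C, g) = 11 (F(C, g) = 6 - (-1)*5 = 6 - 1*(-5) = 6 + 5 = 11)
k(u, v) = 49 (k(u, v) = (11 - 4)² = 7² = 49)
11057 + k(65, -103) = 11057 + 49 = 11106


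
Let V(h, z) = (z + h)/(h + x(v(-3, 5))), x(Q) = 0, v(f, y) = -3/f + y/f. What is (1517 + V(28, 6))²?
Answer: 451775025/196 ≈ 2.3050e+6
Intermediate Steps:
V(h, z) = (h + z)/h (V(h, z) = (z + h)/(h + 0) = (h + z)/h)
(1517 + V(28, 6))² = (1517 + (28 + 6)/28)² = (1517 + (1/28)*34)² = (1517 + 17/14)² = (21255/14)² = 451775025/196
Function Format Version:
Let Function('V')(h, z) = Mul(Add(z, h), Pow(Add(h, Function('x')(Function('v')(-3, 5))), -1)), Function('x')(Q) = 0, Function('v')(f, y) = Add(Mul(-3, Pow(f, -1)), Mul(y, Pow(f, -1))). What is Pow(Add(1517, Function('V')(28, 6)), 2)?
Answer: Rational(451775025, 196) ≈ 2.3050e+6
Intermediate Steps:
Function('V')(h, z) = Mul(Pow(h, -1), Add(h, z)) (Function('V')(h, z) = Mul(Add(z, h), Pow(Add(h, 0), -1)) = Mul(Add(h, z), Pow(h, -1)) = Mul(Pow(h, -1), Add(h, z)))
Pow(Add(1517, Function('V')(28, 6)), 2) = Pow(Add(1517, Mul(Pow(28, -1), Add(28, 6))), 2) = Pow(Add(1517, Mul(Rational(1, 28), 34)), 2) = Pow(Add(1517, Rational(17, 14)), 2) = Pow(Rational(21255, 14), 2) = Rational(451775025, 196)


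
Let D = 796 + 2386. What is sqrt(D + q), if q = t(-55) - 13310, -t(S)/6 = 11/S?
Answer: 3*I*sqrt(28130)/5 ≈ 100.63*I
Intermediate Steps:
t(S) = -66/S
q = -66544/5 (q = -66/(-55) - 13310 = -66*(-1/55) - 13310 = 6/5 - 13310 = -66544/5 ≈ -13309.)
D = 3182
sqrt(D + q) = sqrt(3182 - 66544/5) = sqrt(-50634/5) = 3*I*sqrt(28130)/5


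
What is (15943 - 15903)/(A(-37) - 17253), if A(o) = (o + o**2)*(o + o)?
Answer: -40/115821 ≈ -0.00034536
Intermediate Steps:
A(o) = 2*o*(o + o**2) (A(o) = (o + o**2)*(2*o) = 2*o*(o + o**2))
(15943 - 15903)/(A(-37) - 17253) = (15943 - 15903)/(2*(-37)**2*(1 - 37) - 17253) = 40/(2*1369*(-36) - 17253) = 40/(-98568 - 17253) = 40/(-115821) = 40*(-1/115821) = -40/115821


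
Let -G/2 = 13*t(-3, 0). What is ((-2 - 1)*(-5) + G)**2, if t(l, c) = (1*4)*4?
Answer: 160801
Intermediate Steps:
t(l, c) = 16 (t(l, c) = 4*4 = 16)
G = -416 (G = -26*16 = -2*208 = -416)
((-2 - 1)*(-5) + G)**2 = ((-2 - 1)*(-5) - 416)**2 = (-3*(-5) - 416)**2 = (15 - 416)**2 = (-401)**2 = 160801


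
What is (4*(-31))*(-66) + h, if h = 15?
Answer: 8199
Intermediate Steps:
(4*(-31))*(-66) + h = (4*(-31))*(-66) + 15 = -124*(-66) + 15 = 8184 + 15 = 8199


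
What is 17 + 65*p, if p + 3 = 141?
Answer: 8987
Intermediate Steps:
p = 138 (p = -3 + 141 = 138)
17 + 65*p = 17 + 65*138 = 17 + 8970 = 8987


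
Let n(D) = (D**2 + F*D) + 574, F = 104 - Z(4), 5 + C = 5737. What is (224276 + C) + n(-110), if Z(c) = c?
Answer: 231682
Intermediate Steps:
C = 5732 (C = -5 + 5737 = 5732)
F = 100 (F = 104 - 1*4 = 104 - 4 = 100)
n(D) = 574 + D**2 + 100*D (n(D) = (D**2 + 100*D) + 574 = 574 + D**2 + 100*D)
(224276 + C) + n(-110) = (224276 + 5732) + (574 + (-110)**2 + 100*(-110)) = 230008 + (574 + 12100 - 11000) = 230008 + 1674 = 231682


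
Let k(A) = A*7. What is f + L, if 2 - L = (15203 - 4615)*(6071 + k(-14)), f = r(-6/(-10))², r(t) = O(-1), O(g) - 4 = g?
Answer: -63242113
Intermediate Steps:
k(A) = 7*A
O(g) = 4 + g
r(t) = 3 (r(t) = 4 - 1 = 3)
f = 9 (f = 3² = 9)
L = -63242122 (L = 2 - (15203 - 4615)*(6071 + 7*(-14)) = 2 - 10588*(6071 - 98) = 2 - 10588*5973 = 2 - 1*63242124 = 2 - 63242124 = -63242122)
f + L = 9 - 63242122 = -63242113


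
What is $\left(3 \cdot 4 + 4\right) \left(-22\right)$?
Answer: $-352$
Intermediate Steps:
$\left(3 \cdot 4 + 4\right) \left(-22\right) = \left(12 + 4\right) \left(-22\right) = 16 \left(-22\right) = -352$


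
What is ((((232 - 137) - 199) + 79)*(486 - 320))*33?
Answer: -136950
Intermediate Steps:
((((232 - 137) - 199) + 79)*(486 - 320))*33 = (((95 - 199) + 79)*166)*33 = ((-104 + 79)*166)*33 = -25*166*33 = -4150*33 = -136950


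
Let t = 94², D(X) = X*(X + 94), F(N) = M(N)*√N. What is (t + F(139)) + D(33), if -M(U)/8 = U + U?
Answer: 13027 - 2224*√139 ≈ -13194.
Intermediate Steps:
M(U) = -16*U (M(U) = -8*(U + U) = -16*U)
F(N) = -16*N^(3/2) (F(N) = (-16*N)*√N = -16*N^(3/2))
D(X) = X*(94 + X)
t = 8836
(t + F(139)) + D(33) = (8836 - 2224*√139) + 33*(94 + 33) = (8836 - 2224*√139) + 33*127 = (8836 - 2224*√139) + 4191 = 13027 - 2224*√139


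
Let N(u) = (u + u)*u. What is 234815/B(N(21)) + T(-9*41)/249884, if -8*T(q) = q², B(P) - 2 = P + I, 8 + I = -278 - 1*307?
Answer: 469372468829/581729952 ≈ 806.86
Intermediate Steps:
N(u) = 2*u² (N(u) = (2*u)*u = 2*u²)
I = -593 (I = -8 + (-278 - 1*307) = -8 + (-278 - 307) = -8 - 585 = -593)
B(P) = -591 + P (B(P) = 2 + (P - 593) = 2 + (-593 + P) = -591 + P)
T(q) = -q²/8
234815/B(N(21)) + T(-9*41)/249884 = 234815/(-591 + 2*21²) - (-9*41)²/8/249884 = 234815/(-591 + 2*441) - ⅛*(-369)²*(1/249884) = 234815/(-591 + 882) - ⅛*136161*(1/249884) = 234815/291 - 136161/8*1/249884 = 234815*(1/291) - 136161/1999072 = 234815/291 - 136161/1999072 = 469372468829/581729952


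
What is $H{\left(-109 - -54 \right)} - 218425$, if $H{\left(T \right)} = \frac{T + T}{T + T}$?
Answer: $-218424$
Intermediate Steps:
$H{\left(T \right)} = 1$ ($H{\left(T \right)} = \frac{2 T}{2 T} = 2 T \frac{1}{2 T} = 1$)
$H{\left(-109 - -54 \right)} - 218425 = 1 - 218425 = -218424$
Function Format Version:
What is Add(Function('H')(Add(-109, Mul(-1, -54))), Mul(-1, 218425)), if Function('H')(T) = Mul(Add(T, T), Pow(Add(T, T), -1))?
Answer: -218424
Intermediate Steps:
Function('H')(T) = 1 (Function('H')(T) = Mul(Mul(2, T), Pow(Mul(2, T), -1)) = Mul(Mul(2, T), Mul(Rational(1, 2), Pow(T, -1))) = 1)
Add(Function('H')(Add(-109, Mul(-1, -54))), Mul(-1, 218425)) = Add(1, Mul(-1, 218425)) = Add(1, -218425) = -218424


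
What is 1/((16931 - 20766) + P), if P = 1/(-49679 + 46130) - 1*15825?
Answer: -3549/69773341 ≈ -5.0865e-5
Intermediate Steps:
P = -56162926/3549 (P = 1/(-3549) - 15825 = -1/3549 - 15825 = -56162926/3549 ≈ -15825.)
1/((16931 - 20766) + P) = 1/((16931 - 20766) - 56162926/3549) = 1/(-3835 - 56162926/3549) = 1/(-69773341/3549) = -3549/69773341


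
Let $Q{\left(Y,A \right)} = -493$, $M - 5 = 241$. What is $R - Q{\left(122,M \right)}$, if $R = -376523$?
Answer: $-376030$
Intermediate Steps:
$M = 246$ ($M = 5 + 241 = 246$)
$R - Q{\left(122,M \right)} = -376523 - -493 = -376523 + 493 = -376030$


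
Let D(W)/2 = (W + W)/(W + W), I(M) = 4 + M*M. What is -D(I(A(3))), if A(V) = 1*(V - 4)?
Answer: -2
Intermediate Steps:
A(V) = -4 + V (A(V) = 1*(-4 + V) = -4 + V)
I(M) = 4 + M²
D(W) = 2 (D(W) = 2*((W + W)/(W + W)) = 2*((2*W)/((2*W))) = 2*((2*W)*(1/(2*W))) = 2*1 = 2)
-D(I(A(3))) = -1*2 = -2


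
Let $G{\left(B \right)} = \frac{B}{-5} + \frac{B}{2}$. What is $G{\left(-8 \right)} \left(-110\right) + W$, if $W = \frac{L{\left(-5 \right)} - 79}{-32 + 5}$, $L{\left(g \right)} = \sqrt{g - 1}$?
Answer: $\frac{7207}{27} - \frac{i \sqrt{6}}{27} \approx 266.93 - 0.090722 i$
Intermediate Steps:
$L{\left(g \right)} = \sqrt{-1 + g}$
$W = \frac{79}{27} - \frac{i \sqrt{6}}{27}$ ($W = \frac{\sqrt{-1 - 5} - 79}{-32 + 5} = \frac{\sqrt{-6} - 79}{-27} = \left(i \sqrt{6} - 79\right) \left(- \frac{1}{27}\right) = \left(-79 + i \sqrt{6}\right) \left(- \frac{1}{27}\right) = \frac{79}{27} - \frac{i \sqrt{6}}{27} \approx 2.9259 - 0.090722 i$)
$G{\left(B \right)} = \frac{3 B}{10}$ ($G{\left(B \right)} = B \left(- \frac{1}{5}\right) + B \frac{1}{2} = - \frac{B}{5} + \frac{B}{2} = \frac{3 B}{10}$)
$G{\left(-8 \right)} \left(-110\right) + W = \frac{3}{10} \left(-8\right) \left(-110\right) + \left(\frac{79}{27} - \frac{i \sqrt{6}}{27}\right) = \left(- \frac{12}{5}\right) \left(-110\right) + \left(\frac{79}{27} - \frac{i \sqrt{6}}{27}\right) = 264 + \left(\frac{79}{27} - \frac{i \sqrt{6}}{27}\right) = \frac{7207}{27} - \frac{i \sqrt{6}}{27}$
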